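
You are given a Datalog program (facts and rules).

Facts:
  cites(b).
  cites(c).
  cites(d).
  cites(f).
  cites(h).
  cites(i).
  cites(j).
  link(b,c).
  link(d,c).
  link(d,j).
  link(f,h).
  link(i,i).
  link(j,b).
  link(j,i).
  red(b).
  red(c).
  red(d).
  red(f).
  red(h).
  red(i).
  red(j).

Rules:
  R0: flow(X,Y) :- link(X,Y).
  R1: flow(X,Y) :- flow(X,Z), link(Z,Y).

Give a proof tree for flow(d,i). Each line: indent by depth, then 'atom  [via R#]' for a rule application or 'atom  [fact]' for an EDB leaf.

flow(d,i)  [via R1]
  flow(d,j)  [via R0]
    link(d,j)  [fact]
  link(j,i)  [fact]

round 1: derive flow(b,c) via R0 from link(b,c)
round 1: derive flow(d,c) via R0 from link(d,c)
round 1: derive flow(d,j) via R0 from link(d,j)
round 1: derive flow(f,h) via R0 from link(f,h)
round 1: derive flow(i,i) via R0 from link(i,i)
round 1: derive flow(j,b) via R0 from link(j,b)
round 1: derive flow(j,i) via R0 from link(j,i)
round 2: derive flow(d,b) via R1 from flow(d,j), link(j,b)
round 2: derive flow(d,i) via R1 from flow(d,j), link(j,i)
round 2: derive flow(j,c) via R1 from flow(j,b), link(b,c)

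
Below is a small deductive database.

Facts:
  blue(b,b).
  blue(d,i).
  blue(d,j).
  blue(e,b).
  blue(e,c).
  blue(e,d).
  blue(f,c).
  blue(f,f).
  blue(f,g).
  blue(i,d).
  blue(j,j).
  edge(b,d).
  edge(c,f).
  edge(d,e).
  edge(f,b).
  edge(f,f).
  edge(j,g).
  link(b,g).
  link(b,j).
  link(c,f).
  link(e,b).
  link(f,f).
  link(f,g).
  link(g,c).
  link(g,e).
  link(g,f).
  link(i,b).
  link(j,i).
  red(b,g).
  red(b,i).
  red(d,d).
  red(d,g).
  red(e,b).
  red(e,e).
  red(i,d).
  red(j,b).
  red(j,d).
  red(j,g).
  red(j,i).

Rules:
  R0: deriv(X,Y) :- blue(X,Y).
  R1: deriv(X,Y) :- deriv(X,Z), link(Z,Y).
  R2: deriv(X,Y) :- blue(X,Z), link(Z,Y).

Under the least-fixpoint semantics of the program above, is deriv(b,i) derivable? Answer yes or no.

yes

round 1: derive deriv(b,b) via R0 from blue(b,b)
round 1: derive deriv(d,i) via R0 from blue(d,i)
round 1: derive deriv(d,j) via R0 from blue(d,j)
round 1: derive deriv(e,b) via R0 from blue(e,b)
round 1: derive deriv(e,c) via R0 from blue(e,c)
round 1: derive deriv(e,d) via R0 from blue(e,d)
round 1: derive deriv(f,c) via R0 from blue(f,c)
round 1: derive deriv(f,f) via R0 from blue(f,f)
round 1: derive deriv(f,g) via R0 from blue(f,g)
round 1: derive deriv(i,d) via R0 from blue(i,d)
round 1: derive deriv(j,j) via R0 from blue(j,j)
round 1: derive deriv(b,g) via R2 from blue(b,b), link(b,g)
round 1: derive deriv(b,j) via R2 from blue(b,b), link(b,j)
round 1: derive deriv(d,b) via R2 from blue(d,i), link(i,b)
round 1: derive deriv(e,f) via R2 from blue(e,c), link(c,f)
round 1: derive deriv(e,g) via R2 from blue(e,b), link(b,g)
round 1: derive deriv(e,j) via R2 from blue(e,b), link(b,j)
round 1: derive deriv(f,e) via R2 from blue(f,g), link(g,e)
round 1: derive deriv(j,i) via R2 from blue(j,j), link(j,i)
round 2: derive deriv(b,c) via R1 from deriv(b,g), link(g,c)
round 2: derive deriv(b,e) via R1 from deriv(b,g), link(g,e)
round 2: derive deriv(b,f) via R1 from deriv(b,g), link(g,f)
round 2: derive deriv(b,i) via R1 from deriv(b,j), link(j,i)
round 2: derive deriv(d,g) via R1 from deriv(d,b), link(b,g)
round 2: derive deriv(e,e) via R1 from deriv(e,g), link(g,e)
round 2: derive deriv(e,i) via R1 from deriv(e,j), link(j,i)
round 2: derive deriv(f,b) via R1 from deriv(f,e), link(e,b)
round 2: derive deriv(j,b) via R1 from deriv(j,i), link(i,b)
round 3: derive deriv(d,c) via R1 from deriv(d,g), link(g,c)
round 3: derive deriv(d,e) via R1 from deriv(d,g), link(g,e)
round 3: derive deriv(d,f) via R1 from deriv(d,g), link(g,f)
round 3: derive deriv(f,j) via R1 from deriv(f,b), link(b,j)
round 3: derive deriv(j,g) via R1 from deriv(j,b), link(b,g)
round 4: derive deriv(f,i) via R1 from deriv(f,j), link(j,i)
round 4: derive deriv(j,c) via R1 from deriv(j,g), link(g,c)
round 4: derive deriv(j,e) via R1 from deriv(j,g), link(g,e)
round 4: derive deriv(j,f) via R1 from deriv(j,g), link(g,f)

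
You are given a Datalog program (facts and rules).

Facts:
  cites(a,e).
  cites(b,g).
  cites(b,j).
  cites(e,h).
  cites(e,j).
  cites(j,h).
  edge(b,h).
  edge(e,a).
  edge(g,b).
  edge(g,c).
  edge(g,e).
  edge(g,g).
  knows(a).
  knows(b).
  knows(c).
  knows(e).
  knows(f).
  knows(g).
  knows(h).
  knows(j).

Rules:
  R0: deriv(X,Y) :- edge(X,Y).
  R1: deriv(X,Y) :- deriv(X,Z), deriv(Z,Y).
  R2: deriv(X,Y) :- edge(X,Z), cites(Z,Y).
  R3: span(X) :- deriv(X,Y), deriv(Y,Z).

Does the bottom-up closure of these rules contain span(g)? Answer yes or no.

yes

round 1: derive deriv(b,h) via R0 from edge(b,h)
round 1: derive deriv(e,a) via R0 from edge(e,a)
round 1: derive deriv(g,b) via R0 from edge(g,b)
round 1: derive deriv(g,c) via R0 from edge(g,c)
round 1: derive deriv(g,e) via R0 from edge(g,e)
round 1: derive deriv(g,g) via R0 from edge(g,g)
round 1: derive deriv(e,e) via R2 from edge(e,a), cites(a,e)
round 1: derive deriv(g,h) via R2 from edge(g,e), cites(e,h)
round 1: derive deriv(g,j) via R2 from edge(g,b), cites(b,j)
round 2: derive deriv(g,a) via R1 from deriv(g,e), deriv(e,a)
round 2: derive span(e) via R3 from deriv(e,e), deriv(e,a)
round 2: derive span(g) via R3 from deriv(g,b), deriv(b,h)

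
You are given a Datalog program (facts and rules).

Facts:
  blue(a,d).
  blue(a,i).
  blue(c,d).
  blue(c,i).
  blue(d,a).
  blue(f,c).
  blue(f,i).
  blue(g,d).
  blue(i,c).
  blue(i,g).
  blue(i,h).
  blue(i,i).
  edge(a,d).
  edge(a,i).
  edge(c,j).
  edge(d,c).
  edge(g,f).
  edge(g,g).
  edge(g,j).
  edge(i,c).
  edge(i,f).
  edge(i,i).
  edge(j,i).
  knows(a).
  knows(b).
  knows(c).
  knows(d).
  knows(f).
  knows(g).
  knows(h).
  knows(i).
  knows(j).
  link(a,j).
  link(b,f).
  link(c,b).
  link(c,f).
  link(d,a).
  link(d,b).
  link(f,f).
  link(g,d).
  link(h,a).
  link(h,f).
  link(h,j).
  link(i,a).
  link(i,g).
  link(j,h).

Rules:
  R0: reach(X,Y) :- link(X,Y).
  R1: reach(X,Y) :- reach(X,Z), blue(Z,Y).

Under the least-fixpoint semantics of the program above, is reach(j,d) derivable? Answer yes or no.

no

round 1: derive reach(a,j) via R0 from link(a,j)
round 1: derive reach(b,f) via R0 from link(b,f)
round 1: derive reach(c,b) via R0 from link(c,b)
round 1: derive reach(c,f) via R0 from link(c,f)
round 1: derive reach(d,a) via R0 from link(d,a)
round 1: derive reach(d,b) via R0 from link(d,b)
round 1: derive reach(f,f) via R0 from link(f,f)
round 1: derive reach(g,d) via R0 from link(g,d)
round 1: derive reach(h,a) via R0 from link(h,a)
round 1: derive reach(h,f) via R0 from link(h,f)
round 1: derive reach(h,j) via R0 from link(h,j)
round 1: derive reach(i,a) via R0 from link(i,a)
round 1: derive reach(i,g) via R0 from link(i,g)
round 1: derive reach(j,h) via R0 from link(j,h)
round 2: derive reach(b,c) via R1 from reach(b,f), blue(f,c)
round 2: derive reach(b,i) via R1 from reach(b,f), blue(f,i)
round 2: derive reach(c,c) via R1 from reach(c,f), blue(f,c)
round 2: derive reach(c,i) via R1 from reach(c,f), blue(f,i)
round 2: derive reach(d,d) via R1 from reach(d,a), blue(a,d)
round 2: derive reach(d,i) via R1 from reach(d,a), blue(a,i)
round 2: derive reach(f,c) via R1 from reach(f,f), blue(f,c)
round 2: derive reach(f,i) via R1 from reach(f,f), blue(f,i)
round 2: derive reach(g,a) via R1 from reach(g,d), blue(d,a)
round 2: derive reach(h,c) via R1 from reach(h,f), blue(f,c)
round 2: derive reach(h,d) via R1 from reach(h,a), blue(a,d)
round 2: derive reach(h,i) via R1 from reach(h,a), blue(a,i)
round 2: derive reach(i,d) via R1 from reach(i,a), blue(a,d)
round 2: derive reach(i,i) via R1 from reach(i,a), blue(a,i)
round 3: derive reach(b,d) via R1 from reach(b,c), blue(c,d)
round 3: derive reach(b,g) via R1 from reach(b,i), blue(i,g)
round 3: derive reach(b,h) via R1 from reach(b,i), blue(i,h)
round 3: derive reach(c,d) via R1 from reach(c,c), blue(c,d)
round 3: derive reach(c,g) via R1 from reach(c,i), blue(i,g)
round 3: derive reach(c,h) via R1 from reach(c,i), blue(i,h)
round 3: derive reach(d,c) via R1 from reach(d,i), blue(i,c)
round 3: derive reach(d,g) via R1 from reach(d,i), blue(i,g)
round 3: derive reach(d,h) via R1 from reach(d,i), blue(i,h)
round 3: derive reach(f,d) via R1 from reach(f,c), blue(c,d)
round 3: derive reach(f,g) via R1 from reach(f,i), blue(i,g)
round 3: derive reach(f,h) via R1 from reach(f,i), blue(i,h)
round 3: derive reach(g,i) via R1 from reach(g,a), blue(a,i)
round 3: derive reach(h,g) via R1 from reach(h,i), blue(i,g)
round 3: derive reach(h,h) via R1 from reach(h,i), blue(i,h)
round 3: derive reach(i,c) via R1 from reach(i,i), blue(i,c)
round 3: derive reach(i,h) via R1 from reach(i,i), blue(i,h)
round 4: derive reach(b,a) via R1 from reach(b,d), blue(d,a)
round 4: derive reach(c,a) via R1 from reach(c,d), blue(d,a)
round 4: derive reach(f,a) via R1 from reach(f,d), blue(d,a)
round 4: derive reach(g,c) via R1 from reach(g,i), blue(i,c)
round 4: derive reach(g,g) via R1 from reach(g,i), blue(i,g)
round 4: derive reach(g,h) via R1 from reach(g,i), blue(i,h)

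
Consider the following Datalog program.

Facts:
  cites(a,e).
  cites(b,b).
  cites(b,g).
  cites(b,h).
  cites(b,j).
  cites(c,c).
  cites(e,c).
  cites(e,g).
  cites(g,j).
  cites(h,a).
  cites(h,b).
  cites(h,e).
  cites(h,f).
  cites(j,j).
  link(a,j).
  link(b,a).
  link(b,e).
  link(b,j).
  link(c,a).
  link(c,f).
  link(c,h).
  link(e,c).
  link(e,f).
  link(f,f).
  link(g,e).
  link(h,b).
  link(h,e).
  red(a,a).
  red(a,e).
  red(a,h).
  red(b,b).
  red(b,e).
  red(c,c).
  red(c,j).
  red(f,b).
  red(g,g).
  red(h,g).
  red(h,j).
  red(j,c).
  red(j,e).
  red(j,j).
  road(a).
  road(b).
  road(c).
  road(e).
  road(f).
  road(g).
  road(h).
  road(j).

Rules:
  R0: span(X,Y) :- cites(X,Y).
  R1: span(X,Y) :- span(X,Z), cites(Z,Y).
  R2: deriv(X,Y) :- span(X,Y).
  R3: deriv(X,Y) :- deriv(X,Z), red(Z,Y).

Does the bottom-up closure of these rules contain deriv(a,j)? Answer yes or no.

round 1: derive span(a,e) via R0 from cites(a,e)
round 1: derive span(b,b) via R0 from cites(b,b)
round 1: derive span(b,g) via R0 from cites(b,g)
round 1: derive span(b,h) via R0 from cites(b,h)
round 1: derive span(b,j) via R0 from cites(b,j)
round 1: derive span(c,c) via R0 from cites(c,c)
round 1: derive span(e,c) via R0 from cites(e,c)
round 1: derive span(e,g) via R0 from cites(e,g)
round 1: derive span(g,j) via R0 from cites(g,j)
round 1: derive span(h,a) via R0 from cites(h,a)
round 1: derive span(h,b) via R0 from cites(h,b)
round 1: derive span(h,e) via R0 from cites(h,e)
round 1: derive span(h,f) via R0 from cites(h,f)
round 1: derive span(j,j) via R0 from cites(j,j)
round 2: derive span(a,c) via R1 from span(a,e), cites(e,c)
round 2: derive span(a,g) via R1 from span(a,e), cites(e,g)
round 2: derive span(b,a) via R1 from span(b,h), cites(h,a)
round 2: derive span(b,e) via R1 from span(b,h), cites(h,e)
round 2: derive span(b,f) via R1 from span(b,h), cites(h,f)
round 2: derive span(e,j) via R1 from span(e,g), cites(g,j)
round 2: derive span(h,c) via R1 from span(h,e), cites(e,c)
round 2: derive span(h,g) via R1 from span(h,b), cites(b,g)
round 2: derive span(h,h) via R1 from span(h,b), cites(b,h)
round 2: derive span(h,j) via R1 from span(h,b), cites(b,j)
round 2: derive deriv(a,e) via R2 from span(a,e)
round 2: derive deriv(b,b) via R2 from span(b,b)
round 2: derive deriv(b,g) via R2 from span(b,g)
round 2: derive deriv(b,h) via R2 from span(b,h)
round 2: derive deriv(b,j) via R2 from span(b,j)
round 2: derive deriv(c,c) via R2 from span(c,c)
round 2: derive deriv(e,c) via R2 from span(e,c)
round 2: derive deriv(e,g) via R2 from span(e,g)
round 2: derive deriv(g,j) via R2 from span(g,j)
round 2: derive deriv(h,a) via R2 from span(h,a)
round 2: derive deriv(h,b) via R2 from span(h,b)
round 2: derive deriv(h,e) via R2 from span(h,e)
round 2: derive deriv(h,f) via R2 from span(h,f)
round 2: derive deriv(j,j) via R2 from span(j,j)
round 3: derive span(a,j) via R1 from span(a,g), cites(g,j)
round 3: derive span(b,c) via R1 from span(b,e), cites(e,c)
round 3: derive deriv(a,c) via R2 from span(a,c)
round 3: derive deriv(a,g) via R2 from span(a,g)
round 3: derive deriv(b,a) via R2 from span(b,a)
round 3: derive deriv(b,e) via R2 from span(b,e)
round 3: derive deriv(b,f) via R2 from span(b,f)
round 3: derive deriv(e,j) via R2 from span(e,j)
round 3: derive deriv(h,c) via R2 from span(h,c)
round 3: derive deriv(h,g) via R2 from span(h,g)
round 3: derive deriv(h,h) via R2 from span(h,h)
round 3: derive deriv(h,j) via R2 from span(h,j)
round 3: derive deriv(b,c) via R3 from deriv(b,j), red(j,c)
round 3: derive deriv(c,j) via R3 from deriv(c,c), red(c,j)
round 3: derive deriv(g,c) via R3 from deriv(g,j), red(j,c)
round 3: derive deriv(g,e) via R3 from deriv(g,j), red(j,e)
round 3: derive deriv(j,c) via R3 from deriv(j,j), red(j,c)
round 3: derive deriv(j,e) via R3 from deriv(j,j), red(j,e)
round 4: derive deriv(a,j) via R2 from span(a,j)
round 4: derive deriv(c,e) via R3 from deriv(c,j), red(j,e)
round 4: derive deriv(e,e) via R3 from deriv(e,j), red(j,e)

yes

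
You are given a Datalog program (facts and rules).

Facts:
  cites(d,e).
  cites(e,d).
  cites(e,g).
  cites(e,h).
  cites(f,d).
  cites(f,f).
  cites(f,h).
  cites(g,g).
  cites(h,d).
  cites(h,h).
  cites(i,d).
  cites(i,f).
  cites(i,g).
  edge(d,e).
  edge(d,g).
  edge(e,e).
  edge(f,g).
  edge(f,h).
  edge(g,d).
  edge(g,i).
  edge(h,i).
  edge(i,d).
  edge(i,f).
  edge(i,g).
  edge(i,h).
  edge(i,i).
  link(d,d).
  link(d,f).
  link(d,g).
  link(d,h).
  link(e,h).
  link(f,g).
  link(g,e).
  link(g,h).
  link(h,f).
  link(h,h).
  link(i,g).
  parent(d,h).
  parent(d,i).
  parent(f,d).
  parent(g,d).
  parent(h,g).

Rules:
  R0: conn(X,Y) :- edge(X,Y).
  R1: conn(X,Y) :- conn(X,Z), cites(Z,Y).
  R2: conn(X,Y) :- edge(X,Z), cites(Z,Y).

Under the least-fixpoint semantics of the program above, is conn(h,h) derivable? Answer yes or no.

yes

round 1: derive conn(d,e) via R0 from edge(d,e)
round 1: derive conn(d,g) via R0 from edge(d,g)
round 1: derive conn(e,e) via R0 from edge(e,e)
round 1: derive conn(f,g) via R0 from edge(f,g)
round 1: derive conn(f,h) via R0 from edge(f,h)
round 1: derive conn(g,d) via R0 from edge(g,d)
round 1: derive conn(g,i) via R0 from edge(g,i)
round 1: derive conn(h,i) via R0 from edge(h,i)
round 1: derive conn(i,d) via R0 from edge(i,d)
round 1: derive conn(i,f) via R0 from edge(i,f)
round 1: derive conn(i,g) via R0 from edge(i,g)
round 1: derive conn(i,h) via R0 from edge(i,h)
round 1: derive conn(i,i) via R0 from edge(i,i)
round 1: derive conn(d,d) via R2 from edge(d,e), cites(e,d)
round 1: derive conn(d,h) via R2 from edge(d,e), cites(e,h)
round 1: derive conn(e,d) via R2 from edge(e,e), cites(e,d)
round 1: derive conn(e,g) via R2 from edge(e,e), cites(e,g)
round 1: derive conn(e,h) via R2 from edge(e,e), cites(e,h)
round 1: derive conn(f,d) via R2 from edge(f,h), cites(h,d)
round 1: derive conn(g,e) via R2 from edge(g,d), cites(d,e)
round 1: derive conn(g,f) via R2 from edge(g,i), cites(i,f)
round 1: derive conn(g,g) via R2 from edge(g,i), cites(i,g)
round 1: derive conn(h,d) via R2 from edge(h,i), cites(i,d)
round 1: derive conn(h,f) via R2 from edge(h,i), cites(i,f)
round 1: derive conn(h,g) via R2 from edge(h,i), cites(i,g)
round 1: derive conn(i,e) via R2 from edge(i,d), cites(d,e)
round 2: derive conn(f,e) via R1 from conn(f,d), cites(d,e)
round 2: derive conn(g,h) via R1 from conn(g,e), cites(e,h)
round 2: derive conn(h,e) via R1 from conn(h,d), cites(d,e)
round 2: derive conn(h,h) via R1 from conn(h,f), cites(f,h)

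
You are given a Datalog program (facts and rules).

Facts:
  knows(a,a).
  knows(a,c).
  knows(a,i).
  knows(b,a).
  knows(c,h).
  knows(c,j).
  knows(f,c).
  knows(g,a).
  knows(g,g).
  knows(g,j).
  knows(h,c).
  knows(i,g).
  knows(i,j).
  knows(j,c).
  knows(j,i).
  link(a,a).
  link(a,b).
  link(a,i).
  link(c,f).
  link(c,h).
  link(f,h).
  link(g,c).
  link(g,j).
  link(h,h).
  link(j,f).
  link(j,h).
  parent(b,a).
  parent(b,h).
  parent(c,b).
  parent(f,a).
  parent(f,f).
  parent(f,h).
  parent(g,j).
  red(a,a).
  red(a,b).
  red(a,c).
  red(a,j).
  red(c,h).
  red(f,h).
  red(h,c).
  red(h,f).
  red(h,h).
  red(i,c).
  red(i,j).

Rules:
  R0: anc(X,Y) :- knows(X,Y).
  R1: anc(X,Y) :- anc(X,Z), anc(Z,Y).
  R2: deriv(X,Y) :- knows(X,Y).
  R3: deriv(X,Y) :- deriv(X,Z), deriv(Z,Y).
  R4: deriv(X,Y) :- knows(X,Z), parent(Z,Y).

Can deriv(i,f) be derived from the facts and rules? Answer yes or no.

round 1: derive deriv(a,a) via R2 from knows(a,a)
round 1: derive deriv(a,c) via R2 from knows(a,c)
round 1: derive deriv(a,i) via R2 from knows(a,i)
round 1: derive deriv(b,a) via R2 from knows(b,a)
round 1: derive deriv(c,h) via R2 from knows(c,h)
round 1: derive deriv(c,j) via R2 from knows(c,j)
round 1: derive deriv(f,c) via R2 from knows(f,c)
round 1: derive deriv(g,a) via R2 from knows(g,a)
round 1: derive deriv(g,g) via R2 from knows(g,g)
round 1: derive deriv(g,j) via R2 from knows(g,j)
round 1: derive deriv(h,c) via R2 from knows(h,c)
round 1: derive deriv(i,g) via R2 from knows(i,g)
round 1: derive deriv(i,j) via R2 from knows(i,j)
round 1: derive deriv(j,c) via R2 from knows(j,c)
round 1: derive deriv(j,i) via R2 from knows(j,i)
round 1: derive deriv(a,b) via R4 from knows(a,c), parent(c,b)
round 1: derive deriv(f,b) via R4 from knows(f,c), parent(c,b)
round 1: derive deriv(h,b) via R4 from knows(h,c), parent(c,b)
round 1: derive deriv(j,b) via R4 from knows(j,c), parent(c,b)
round 2: derive deriv(a,g) via R3 from deriv(a,i), deriv(i,g)
round 2: derive deriv(a,h) via R3 from deriv(a,c), deriv(c,h)
round 2: derive deriv(a,j) via R3 from deriv(a,c), deriv(c,j)
round 2: derive deriv(b,b) via R3 from deriv(b,a), deriv(a,b)
round 2: derive deriv(b,c) via R3 from deriv(b,a), deriv(a,c)
round 2: derive deriv(b,i) via R3 from deriv(b,a), deriv(a,i)
round 2: derive deriv(c,b) via R3 from deriv(c,h), deriv(h,b)
round 2: derive deriv(c,c) via R3 from deriv(c,h), deriv(h,c)
round 2: derive deriv(c,i) via R3 from deriv(c,j), deriv(j,i)
round 2: derive deriv(f,a) via R3 from deriv(f,b), deriv(b,a)
round 2: derive deriv(f,h) via R3 from deriv(f,c), deriv(c,h)
round 2: derive deriv(f,j) via R3 from deriv(f,c), deriv(c,j)
round 2: derive deriv(g,b) via R3 from deriv(g,a), deriv(a,b)
round 2: derive deriv(g,c) via R3 from deriv(g,a), deriv(a,c)
round 2: derive deriv(g,i) via R3 from deriv(g,a), deriv(a,i)
round 2: derive deriv(h,a) via R3 from deriv(h,b), deriv(b,a)
round 2: derive deriv(h,h) via R3 from deriv(h,c), deriv(c,h)
round 2: derive deriv(h,j) via R3 from deriv(h,c), deriv(c,j)
round 2: derive deriv(i,a) via R3 from deriv(i,g), deriv(g,a)
round 2: derive deriv(i,b) via R3 from deriv(i,j), deriv(j,b)
round 2: derive deriv(i,c) via R3 from deriv(i,j), deriv(j,c)
round 2: derive deriv(i,i) via R3 from deriv(i,j), deriv(j,i)
round 2: derive deriv(j,a) via R3 from deriv(j,b), deriv(b,a)
round 2: derive deriv(j,g) via R3 from deriv(j,i), deriv(i,g)
round 2: derive deriv(j,h) via R3 from deriv(j,c), deriv(c,h)
round 2: derive deriv(j,j) via R3 from deriv(j,c), deriv(c,j)
round 3: derive deriv(b,g) via R3 from deriv(b,a), deriv(a,g)
round 3: derive deriv(b,h) via R3 from deriv(b,a), deriv(a,h)
round 3: derive deriv(b,j) via R3 from deriv(b,a), deriv(a,j)
round 3: derive deriv(c,a) via R3 from deriv(c,b), deriv(b,a)
round 3: derive deriv(c,g) via R3 from deriv(c,i), deriv(i,g)
round 3: derive deriv(f,g) via R3 from deriv(f,a), deriv(a,g)
round 3: derive deriv(f,i) via R3 from deriv(f,a), deriv(a,i)
round 3: derive deriv(g,h) via R3 from deriv(g,a), deriv(a,h)
round 3: derive deriv(h,g) via R3 from deriv(h,a), deriv(a,g)
round 3: derive deriv(h,i) via R3 from deriv(h,a), deriv(a,i)
round 3: derive deriv(i,h) via R3 from deriv(i,a), deriv(a,h)

no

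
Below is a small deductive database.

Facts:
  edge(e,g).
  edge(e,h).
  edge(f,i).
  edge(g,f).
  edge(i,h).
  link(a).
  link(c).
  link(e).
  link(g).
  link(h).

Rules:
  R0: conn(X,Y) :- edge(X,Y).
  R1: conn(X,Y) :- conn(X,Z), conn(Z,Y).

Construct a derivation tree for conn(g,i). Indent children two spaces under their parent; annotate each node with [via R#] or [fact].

round 1: derive conn(e,g) via R0 from edge(e,g)
round 1: derive conn(e,h) via R0 from edge(e,h)
round 1: derive conn(f,i) via R0 from edge(f,i)
round 1: derive conn(g,f) via R0 from edge(g,f)
round 1: derive conn(i,h) via R0 from edge(i,h)
round 2: derive conn(e,f) via R1 from conn(e,g), conn(g,f)
round 2: derive conn(f,h) via R1 from conn(f,i), conn(i,h)
round 2: derive conn(g,i) via R1 from conn(g,f), conn(f,i)
round 3: derive conn(e,i) via R1 from conn(e,f), conn(f,i)
round 3: derive conn(g,h) via R1 from conn(g,f), conn(f,h)

conn(g,i)  [via R1]
  conn(g,f)  [via R0]
    edge(g,f)  [fact]
  conn(f,i)  [via R0]
    edge(f,i)  [fact]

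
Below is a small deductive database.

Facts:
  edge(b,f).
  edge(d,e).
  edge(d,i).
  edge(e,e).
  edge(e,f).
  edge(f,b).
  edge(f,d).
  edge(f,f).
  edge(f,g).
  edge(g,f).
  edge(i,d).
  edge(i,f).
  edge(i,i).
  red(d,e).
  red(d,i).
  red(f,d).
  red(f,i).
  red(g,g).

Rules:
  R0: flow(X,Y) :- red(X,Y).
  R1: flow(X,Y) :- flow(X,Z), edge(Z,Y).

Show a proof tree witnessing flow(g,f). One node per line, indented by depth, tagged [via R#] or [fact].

flow(g,f)  [via R1]
  flow(g,g)  [via R0]
    red(g,g)  [fact]
  edge(g,f)  [fact]

round 1: derive flow(d,e) via R0 from red(d,e)
round 1: derive flow(d,i) via R0 from red(d,i)
round 1: derive flow(f,d) via R0 from red(f,d)
round 1: derive flow(f,i) via R0 from red(f,i)
round 1: derive flow(g,g) via R0 from red(g,g)
round 2: derive flow(d,d) via R1 from flow(d,i), edge(i,d)
round 2: derive flow(d,f) via R1 from flow(d,e), edge(e,f)
round 2: derive flow(f,e) via R1 from flow(f,d), edge(d,e)
round 2: derive flow(f,f) via R1 from flow(f,i), edge(i,f)
round 2: derive flow(g,f) via R1 from flow(g,g), edge(g,f)
round 3: derive flow(d,b) via R1 from flow(d,f), edge(f,b)
round 3: derive flow(d,g) via R1 from flow(d,f), edge(f,g)
round 3: derive flow(f,b) via R1 from flow(f,f), edge(f,b)
round 3: derive flow(f,g) via R1 from flow(f,f), edge(f,g)
round 3: derive flow(g,b) via R1 from flow(g,f), edge(f,b)
round 3: derive flow(g,d) via R1 from flow(g,f), edge(f,d)
round 4: derive flow(g,e) via R1 from flow(g,d), edge(d,e)
round 4: derive flow(g,i) via R1 from flow(g,d), edge(d,i)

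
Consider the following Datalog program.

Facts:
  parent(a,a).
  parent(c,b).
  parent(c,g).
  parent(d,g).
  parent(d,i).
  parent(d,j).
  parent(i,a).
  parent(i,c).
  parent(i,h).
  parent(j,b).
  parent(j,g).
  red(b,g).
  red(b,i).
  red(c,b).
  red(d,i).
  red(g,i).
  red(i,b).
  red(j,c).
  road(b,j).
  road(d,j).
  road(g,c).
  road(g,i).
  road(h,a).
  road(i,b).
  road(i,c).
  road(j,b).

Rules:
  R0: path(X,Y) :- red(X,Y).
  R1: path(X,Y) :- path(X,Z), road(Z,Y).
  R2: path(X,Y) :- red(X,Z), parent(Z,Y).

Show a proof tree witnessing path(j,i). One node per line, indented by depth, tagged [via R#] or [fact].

path(j,i)  [via R1]
  path(j,g)  [via R2]
    red(j,c)  [fact]
    parent(c,g)  [fact]
  road(g,i)  [fact]

round 1: derive path(b,g) via R0 from red(b,g)
round 1: derive path(b,i) via R0 from red(b,i)
round 1: derive path(c,b) via R0 from red(c,b)
round 1: derive path(d,i) via R0 from red(d,i)
round 1: derive path(g,i) via R0 from red(g,i)
round 1: derive path(i,b) via R0 from red(i,b)
round 1: derive path(j,c) via R0 from red(j,c)
round 1: derive path(b,a) via R2 from red(b,i), parent(i,a)
round 1: derive path(b,c) via R2 from red(b,i), parent(i,c)
round 1: derive path(b,h) via R2 from red(b,i), parent(i,h)
round 1: derive path(d,a) via R2 from red(d,i), parent(i,a)
round 1: derive path(d,c) via R2 from red(d,i), parent(i,c)
round 1: derive path(d,h) via R2 from red(d,i), parent(i,h)
round 1: derive path(g,a) via R2 from red(g,i), parent(i,a)
round 1: derive path(g,c) via R2 from red(g,i), parent(i,c)
round 1: derive path(g,h) via R2 from red(g,i), parent(i,h)
round 1: derive path(j,b) via R2 from red(j,c), parent(c,b)
round 1: derive path(j,g) via R2 from red(j,c), parent(c,g)
round 2: derive path(b,b) via R1 from path(b,i), road(i,b)
round 2: derive path(c,j) via R1 from path(c,b), road(b,j)
round 2: derive path(d,b) via R1 from path(d,i), road(i,b)
round 2: derive path(g,b) via R1 from path(g,i), road(i,b)
round 2: derive path(i,j) via R1 from path(i,b), road(b,j)
round 2: derive path(j,i) via R1 from path(j,g), road(g,i)
round 2: derive path(j,j) via R1 from path(j,b), road(b,j)
round 3: derive path(b,j) via R1 from path(b,b), road(b,j)
round 3: derive path(d,j) via R1 from path(d,b), road(b,j)
round 3: derive path(g,j) via R1 from path(g,b), road(b,j)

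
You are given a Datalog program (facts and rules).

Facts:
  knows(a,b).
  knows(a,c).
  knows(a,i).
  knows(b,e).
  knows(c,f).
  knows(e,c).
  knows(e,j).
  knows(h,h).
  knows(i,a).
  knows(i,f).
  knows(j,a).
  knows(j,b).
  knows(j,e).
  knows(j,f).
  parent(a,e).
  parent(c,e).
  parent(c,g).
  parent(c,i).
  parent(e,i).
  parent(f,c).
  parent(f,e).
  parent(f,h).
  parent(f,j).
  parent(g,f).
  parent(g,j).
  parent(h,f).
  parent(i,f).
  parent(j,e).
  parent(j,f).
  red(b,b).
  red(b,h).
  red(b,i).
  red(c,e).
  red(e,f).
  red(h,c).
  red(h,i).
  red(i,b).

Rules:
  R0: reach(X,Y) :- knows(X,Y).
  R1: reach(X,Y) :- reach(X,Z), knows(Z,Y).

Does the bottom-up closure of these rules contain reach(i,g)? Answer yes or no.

round 1: derive reach(a,b) via R0 from knows(a,b)
round 1: derive reach(a,c) via R0 from knows(a,c)
round 1: derive reach(a,i) via R0 from knows(a,i)
round 1: derive reach(b,e) via R0 from knows(b,e)
round 1: derive reach(c,f) via R0 from knows(c,f)
round 1: derive reach(e,c) via R0 from knows(e,c)
round 1: derive reach(e,j) via R0 from knows(e,j)
round 1: derive reach(h,h) via R0 from knows(h,h)
round 1: derive reach(i,a) via R0 from knows(i,a)
round 1: derive reach(i,f) via R0 from knows(i,f)
round 1: derive reach(j,a) via R0 from knows(j,a)
round 1: derive reach(j,b) via R0 from knows(j,b)
round 1: derive reach(j,e) via R0 from knows(j,e)
round 1: derive reach(j,f) via R0 from knows(j,f)
round 2: derive reach(a,a) via R1 from reach(a,i), knows(i,a)
round 2: derive reach(a,e) via R1 from reach(a,b), knows(b,e)
round 2: derive reach(a,f) via R1 from reach(a,c), knows(c,f)
round 2: derive reach(b,c) via R1 from reach(b,e), knows(e,c)
round 2: derive reach(b,j) via R1 from reach(b,e), knows(e,j)
round 2: derive reach(e,a) via R1 from reach(e,j), knows(j,a)
round 2: derive reach(e,b) via R1 from reach(e,j), knows(j,b)
round 2: derive reach(e,e) via R1 from reach(e,j), knows(j,e)
round 2: derive reach(e,f) via R1 from reach(e,c), knows(c,f)
round 2: derive reach(i,b) via R1 from reach(i,a), knows(a,b)
round 2: derive reach(i,c) via R1 from reach(i,a), knows(a,c)
round 2: derive reach(i,i) via R1 from reach(i,a), knows(a,i)
round 2: derive reach(j,c) via R1 from reach(j,a), knows(a,c)
round 2: derive reach(j,i) via R1 from reach(j,a), knows(a,i)
round 2: derive reach(j,j) via R1 from reach(j,e), knows(e,j)
round 3: derive reach(a,j) via R1 from reach(a,e), knows(e,j)
round 3: derive reach(b,a) via R1 from reach(b,j), knows(j,a)
round 3: derive reach(b,b) via R1 from reach(b,j), knows(j,b)
round 3: derive reach(b,f) via R1 from reach(b,c), knows(c,f)
round 3: derive reach(e,i) via R1 from reach(e,a), knows(a,i)
round 3: derive reach(i,e) via R1 from reach(i,b), knows(b,e)
round 4: derive reach(b,i) via R1 from reach(b,a), knows(a,i)
round 4: derive reach(i,j) via R1 from reach(i,e), knows(e,j)

no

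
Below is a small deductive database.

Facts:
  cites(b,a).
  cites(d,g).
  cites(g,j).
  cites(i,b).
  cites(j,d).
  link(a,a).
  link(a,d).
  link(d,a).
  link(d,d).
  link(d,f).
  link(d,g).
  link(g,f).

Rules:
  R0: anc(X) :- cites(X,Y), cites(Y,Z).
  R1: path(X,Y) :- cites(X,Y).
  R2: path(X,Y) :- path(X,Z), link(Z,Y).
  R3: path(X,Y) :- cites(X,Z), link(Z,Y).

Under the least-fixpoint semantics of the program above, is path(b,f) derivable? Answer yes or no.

yes

round 1: derive path(b,a) via R1 from cites(b,a)
round 1: derive path(d,g) via R1 from cites(d,g)
round 1: derive path(g,j) via R1 from cites(g,j)
round 1: derive path(i,b) via R1 from cites(i,b)
round 1: derive path(j,d) via R1 from cites(j,d)
round 1: derive path(b,d) via R3 from cites(b,a), link(a,d)
round 1: derive path(d,f) via R3 from cites(d,g), link(g,f)
round 1: derive path(j,a) via R3 from cites(j,d), link(d,a)
round 1: derive path(j,f) via R3 from cites(j,d), link(d,f)
round 1: derive path(j,g) via R3 from cites(j,d), link(d,g)
round 2: derive path(b,f) via R2 from path(b,d), link(d,f)
round 2: derive path(b,g) via R2 from path(b,d), link(d,g)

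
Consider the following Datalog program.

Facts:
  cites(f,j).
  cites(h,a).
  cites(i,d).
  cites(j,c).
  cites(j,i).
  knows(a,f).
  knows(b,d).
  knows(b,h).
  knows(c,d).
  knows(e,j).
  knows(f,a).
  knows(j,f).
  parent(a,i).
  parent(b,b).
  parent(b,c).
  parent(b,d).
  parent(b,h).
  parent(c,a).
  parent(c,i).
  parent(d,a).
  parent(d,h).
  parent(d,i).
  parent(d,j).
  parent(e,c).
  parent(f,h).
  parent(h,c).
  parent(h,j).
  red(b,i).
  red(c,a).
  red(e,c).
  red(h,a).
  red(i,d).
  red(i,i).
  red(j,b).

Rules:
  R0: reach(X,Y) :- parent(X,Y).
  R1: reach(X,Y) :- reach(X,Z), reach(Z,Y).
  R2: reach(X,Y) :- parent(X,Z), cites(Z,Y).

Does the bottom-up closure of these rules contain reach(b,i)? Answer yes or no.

yes

round 1: derive reach(a,i) via R0 from parent(a,i)
round 1: derive reach(b,b) via R0 from parent(b,b)
round 1: derive reach(b,c) via R0 from parent(b,c)
round 1: derive reach(b,d) via R0 from parent(b,d)
round 1: derive reach(b,h) via R0 from parent(b,h)
round 1: derive reach(c,a) via R0 from parent(c,a)
round 1: derive reach(c,i) via R0 from parent(c,i)
round 1: derive reach(d,a) via R0 from parent(d,a)
round 1: derive reach(d,h) via R0 from parent(d,h)
round 1: derive reach(d,i) via R0 from parent(d,i)
round 1: derive reach(d,j) via R0 from parent(d,j)
round 1: derive reach(e,c) via R0 from parent(e,c)
round 1: derive reach(f,h) via R0 from parent(f,h)
round 1: derive reach(h,c) via R0 from parent(h,c)
round 1: derive reach(h,j) via R0 from parent(h,j)
round 1: derive reach(a,d) via R2 from parent(a,i), cites(i,d)
round 1: derive reach(b,a) via R2 from parent(b,h), cites(h,a)
round 1: derive reach(c,d) via R2 from parent(c,i), cites(i,d)
round 1: derive reach(d,c) via R2 from parent(d,j), cites(j,c)
round 1: derive reach(d,d) via R2 from parent(d,i), cites(i,d)
round 1: derive reach(f,a) via R2 from parent(f,h), cites(h,a)
round 1: derive reach(h,i) via R2 from parent(h,j), cites(j,i)
round 2: derive reach(a,a) via R1 from reach(a,d), reach(d,a)
round 2: derive reach(a,c) via R1 from reach(a,d), reach(d,c)
round 2: derive reach(a,h) via R1 from reach(a,d), reach(d,h)
round 2: derive reach(a,j) via R1 from reach(a,d), reach(d,j)
round 2: derive reach(b,i) via R1 from reach(b,a), reach(a,i)
round 2: derive reach(b,j) via R1 from reach(b,d), reach(d,j)
round 2: derive reach(c,c) via R1 from reach(c,d), reach(d,c)
round 2: derive reach(c,h) via R1 from reach(c,d), reach(d,h)
round 2: derive reach(c,j) via R1 from reach(c,d), reach(d,j)
round 2: derive reach(e,a) via R1 from reach(e,c), reach(c,a)
round 2: derive reach(e,d) via R1 from reach(e,c), reach(c,d)
round 2: derive reach(e,i) via R1 from reach(e,c), reach(c,i)
round 2: derive reach(f,c) via R1 from reach(f,h), reach(h,c)
round 2: derive reach(f,d) via R1 from reach(f,a), reach(a,d)
round 2: derive reach(f,i) via R1 from reach(f,a), reach(a,i)
round 2: derive reach(f,j) via R1 from reach(f,h), reach(h,j)
round 2: derive reach(h,a) via R1 from reach(h,c), reach(c,a)
round 2: derive reach(h,d) via R1 from reach(h,c), reach(c,d)
round 3: derive reach(e,h) via R1 from reach(e,a), reach(a,h)
round 3: derive reach(e,j) via R1 from reach(e,a), reach(a,j)
round 3: derive reach(h,h) via R1 from reach(h,a), reach(a,h)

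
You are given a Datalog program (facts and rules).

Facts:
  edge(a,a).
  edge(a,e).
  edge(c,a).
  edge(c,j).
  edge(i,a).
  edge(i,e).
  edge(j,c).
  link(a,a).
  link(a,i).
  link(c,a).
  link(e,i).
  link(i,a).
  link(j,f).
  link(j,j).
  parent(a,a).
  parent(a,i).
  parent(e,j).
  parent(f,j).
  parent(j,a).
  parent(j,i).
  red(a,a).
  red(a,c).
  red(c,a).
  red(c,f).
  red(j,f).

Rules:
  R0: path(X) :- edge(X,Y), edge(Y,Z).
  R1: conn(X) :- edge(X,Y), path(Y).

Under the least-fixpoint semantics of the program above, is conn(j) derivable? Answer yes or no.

round 1: derive path(a) via R0 from edge(a,a), edge(a,a)
round 1: derive path(c) via R0 from edge(c,a), edge(a,a)
round 1: derive path(i) via R0 from edge(i,a), edge(a,a)
round 1: derive path(j) via R0 from edge(j,c), edge(c,a)
round 2: derive conn(a) via R1 from edge(a,a), path(a)
round 2: derive conn(c) via R1 from edge(c,a), path(a)
round 2: derive conn(i) via R1 from edge(i,a), path(a)
round 2: derive conn(j) via R1 from edge(j,c), path(c)

yes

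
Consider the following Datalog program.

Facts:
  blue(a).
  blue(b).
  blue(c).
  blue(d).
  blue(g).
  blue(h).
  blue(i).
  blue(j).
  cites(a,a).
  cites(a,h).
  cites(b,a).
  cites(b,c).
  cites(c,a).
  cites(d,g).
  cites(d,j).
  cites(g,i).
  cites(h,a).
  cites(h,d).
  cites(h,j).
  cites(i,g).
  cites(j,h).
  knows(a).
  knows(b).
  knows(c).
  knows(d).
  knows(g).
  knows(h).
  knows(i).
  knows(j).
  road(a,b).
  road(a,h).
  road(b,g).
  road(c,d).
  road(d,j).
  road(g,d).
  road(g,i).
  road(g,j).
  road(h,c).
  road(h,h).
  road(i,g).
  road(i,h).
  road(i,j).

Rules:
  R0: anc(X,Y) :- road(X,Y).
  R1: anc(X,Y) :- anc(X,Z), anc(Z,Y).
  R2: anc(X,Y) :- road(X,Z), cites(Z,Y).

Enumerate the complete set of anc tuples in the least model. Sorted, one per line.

round 1: derive anc(a,b) via R0 from road(a,b)
round 1: derive anc(a,h) via R0 from road(a,h)
round 1: derive anc(b,g) via R0 from road(b,g)
round 1: derive anc(c,d) via R0 from road(c,d)
round 1: derive anc(d,j) via R0 from road(d,j)
round 1: derive anc(g,d) via R0 from road(g,d)
round 1: derive anc(g,i) via R0 from road(g,i)
round 1: derive anc(g,j) via R0 from road(g,j)
round 1: derive anc(h,c) via R0 from road(h,c)
round 1: derive anc(h,h) via R0 from road(h,h)
round 1: derive anc(i,g) via R0 from road(i,g)
round 1: derive anc(i,h) via R0 from road(i,h)
round 1: derive anc(i,j) via R0 from road(i,j)
round 1: derive anc(a,a) via R2 from road(a,b), cites(b,a)
round 1: derive anc(a,c) via R2 from road(a,b), cites(b,c)
round 1: derive anc(a,d) via R2 from road(a,h), cites(h,d)
round 1: derive anc(a,j) via R2 from road(a,h), cites(h,j)
round 1: derive anc(b,i) via R2 from road(b,g), cites(g,i)
round 1: derive anc(c,g) via R2 from road(c,d), cites(d,g)
round 1: derive anc(c,j) via R2 from road(c,d), cites(d,j)
round 1: derive anc(d,h) via R2 from road(d,j), cites(j,h)
round 1: derive anc(g,g) via R2 from road(g,d), cites(d,g)
round 1: derive anc(g,h) via R2 from road(g,j), cites(j,h)
round 1: derive anc(h,a) via R2 from road(h,c), cites(c,a)
round 1: derive anc(h,d) via R2 from road(h,h), cites(h,d)
round 1: derive anc(h,j) via R2 from road(h,h), cites(h,j)
round 1: derive anc(i,a) via R2 from road(i,h), cites(h,a)
round 1: derive anc(i,d) via R2 from road(i,h), cites(h,d)
round 1: derive anc(i,i) via R2 from road(i,g), cites(g,i)
round 2: derive anc(a,g) via R1 from anc(a,b), anc(b,g)
round 2: derive anc(a,i) via R1 from anc(a,b), anc(b,i)
round 2: derive anc(b,a) via R1 from anc(b,i), anc(i,a)
round 2: derive anc(b,d) via R1 from anc(b,g), anc(g,d)
round 2: derive anc(b,h) via R1 from anc(b,g), anc(g,h)
round 2: derive anc(b,j) via R1 from anc(b,g), anc(g,j)
round 2: derive anc(c,h) via R1 from anc(c,d), anc(d,h)
round 2: derive anc(c,i) via R1 from anc(c,g), anc(g,i)
round 2: derive anc(d,a) via R1 from anc(d,h), anc(h,a)
round 2: derive anc(d,c) via R1 from anc(d,h), anc(h,c)
round 2: derive anc(d,d) via R1 from anc(d,h), anc(h,d)
round 2: derive anc(g,a) via R1 from anc(g,h), anc(h,a)
round 2: derive anc(g,c) via R1 from anc(g,h), anc(h,c)
round 2: derive anc(h,b) via R1 from anc(h,a), anc(a,b)
round 2: derive anc(h,g) via R1 from anc(h,c), anc(c,g)
round 2: derive anc(i,b) via R1 from anc(i,a), anc(a,b)
round 2: derive anc(i,c) via R1 from anc(i,a), anc(a,c)
round 3: derive anc(b,b) via R1 from anc(b,a), anc(a,b)
round 3: derive anc(b,c) via R1 from anc(b,a), anc(a,c)
round 3: derive anc(c,a) via R1 from anc(c,d), anc(d,a)
round 3: derive anc(c,b) via R1 from anc(c,h), anc(h,b)
round 3: derive anc(c,c) via R1 from anc(c,d), anc(d,c)
round 3: derive anc(d,b) via R1 from anc(d,a), anc(a,b)
round 3: derive anc(d,g) via R1 from anc(d,a), anc(a,g)
round 3: derive anc(d,i) via R1 from anc(d,a), anc(a,i)
round 3: derive anc(g,b) via R1 from anc(g,a), anc(a,b)
round 3: derive anc(h,i) via R1 from anc(h,a), anc(a,i)

anc(a,a)
anc(a,b)
anc(a,c)
anc(a,d)
anc(a,g)
anc(a,h)
anc(a,i)
anc(a,j)
anc(b,a)
anc(b,b)
anc(b,c)
anc(b,d)
anc(b,g)
anc(b,h)
anc(b,i)
anc(b,j)
anc(c,a)
anc(c,b)
anc(c,c)
anc(c,d)
anc(c,g)
anc(c,h)
anc(c,i)
anc(c,j)
anc(d,a)
anc(d,b)
anc(d,c)
anc(d,d)
anc(d,g)
anc(d,h)
anc(d,i)
anc(d,j)
anc(g,a)
anc(g,b)
anc(g,c)
anc(g,d)
anc(g,g)
anc(g,h)
anc(g,i)
anc(g,j)
anc(h,a)
anc(h,b)
anc(h,c)
anc(h,d)
anc(h,g)
anc(h,h)
anc(h,i)
anc(h,j)
anc(i,a)
anc(i,b)
anc(i,c)
anc(i,d)
anc(i,g)
anc(i,h)
anc(i,i)
anc(i,j)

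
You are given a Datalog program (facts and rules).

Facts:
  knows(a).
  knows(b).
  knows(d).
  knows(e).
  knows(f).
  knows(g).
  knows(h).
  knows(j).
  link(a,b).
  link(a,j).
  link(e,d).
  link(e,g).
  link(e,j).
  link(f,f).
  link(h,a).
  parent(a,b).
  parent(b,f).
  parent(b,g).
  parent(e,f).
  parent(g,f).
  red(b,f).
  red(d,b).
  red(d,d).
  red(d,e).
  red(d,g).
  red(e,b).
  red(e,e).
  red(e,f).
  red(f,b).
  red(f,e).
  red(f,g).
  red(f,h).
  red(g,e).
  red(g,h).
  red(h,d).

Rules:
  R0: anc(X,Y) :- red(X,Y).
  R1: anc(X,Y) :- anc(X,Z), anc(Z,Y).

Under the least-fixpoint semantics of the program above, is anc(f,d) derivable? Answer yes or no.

round 1: derive anc(b,f) via R0 from red(b,f)
round 1: derive anc(d,b) via R0 from red(d,b)
round 1: derive anc(d,d) via R0 from red(d,d)
round 1: derive anc(d,e) via R0 from red(d,e)
round 1: derive anc(d,g) via R0 from red(d,g)
round 1: derive anc(e,b) via R0 from red(e,b)
round 1: derive anc(e,e) via R0 from red(e,e)
round 1: derive anc(e,f) via R0 from red(e,f)
round 1: derive anc(f,b) via R0 from red(f,b)
round 1: derive anc(f,e) via R0 from red(f,e)
round 1: derive anc(f,g) via R0 from red(f,g)
round 1: derive anc(f,h) via R0 from red(f,h)
round 1: derive anc(g,e) via R0 from red(g,e)
round 1: derive anc(g,h) via R0 from red(g,h)
round 1: derive anc(h,d) via R0 from red(h,d)
round 2: derive anc(b,b) via R1 from anc(b,f), anc(f,b)
round 2: derive anc(b,e) via R1 from anc(b,f), anc(f,e)
round 2: derive anc(b,g) via R1 from anc(b,f), anc(f,g)
round 2: derive anc(b,h) via R1 from anc(b,f), anc(f,h)
round 2: derive anc(d,f) via R1 from anc(d,b), anc(b,f)
round 2: derive anc(d,h) via R1 from anc(d,g), anc(g,h)
round 2: derive anc(e,g) via R1 from anc(e,f), anc(f,g)
round 2: derive anc(e,h) via R1 from anc(e,f), anc(f,h)
round 2: derive anc(f,d) via R1 from anc(f,h), anc(h,d)
round 2: derive anc(f,f) via R1 from anc(f,b), anc(b,f)
round 2: derive anc(g,b) via R1 from anc(g,e), anc(e,b)
round 2: derive anc(g,d) via R1 from anc(g,h), anc(h,d)
round 2: derive anc(g,f) via R1 from anc(g,e), anc(e,f)
round 2: derive anc(h,b) via R1 from anc(h,d), anc(d,b)
round 2: derive anc(h,e) via R1 from anc(h,d), anc(d,e)
round 2: derive anc(h,g) via R1 from anc(h,d), anc(d,g)
round 3: derive anc(b,d) via R1 from anc(b,f), anc(f,d)
round 3: derive anc(e,d) via R1 from anc(e,f), anc(f,d)
round 3: derive anc(g,g) via R1 from anc(g,b), anc(b,g)
round 3: derive anc(h,f) via R1 from anc(h,b), anc(b,f)
round 3: derive anc(h,h) via R1 from anc(h,b), anc(b,h)

yes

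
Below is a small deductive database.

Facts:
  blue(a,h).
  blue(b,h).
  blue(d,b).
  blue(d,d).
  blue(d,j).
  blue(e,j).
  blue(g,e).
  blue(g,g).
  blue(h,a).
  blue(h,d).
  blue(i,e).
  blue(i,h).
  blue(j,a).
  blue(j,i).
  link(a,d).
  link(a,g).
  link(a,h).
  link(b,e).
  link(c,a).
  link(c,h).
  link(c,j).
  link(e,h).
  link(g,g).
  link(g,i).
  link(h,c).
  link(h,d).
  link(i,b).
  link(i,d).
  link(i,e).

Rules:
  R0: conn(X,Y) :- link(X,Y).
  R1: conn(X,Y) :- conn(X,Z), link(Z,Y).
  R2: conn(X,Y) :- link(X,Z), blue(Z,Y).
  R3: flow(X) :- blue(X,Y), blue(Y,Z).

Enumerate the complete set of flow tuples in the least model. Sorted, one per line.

round 1: derive flow(a) via R3 from blue(a,h), blue(h,a)
round 1: derive flow(b) via R3 from blue(b,h), blue(h,a)
round 1: derive flow(d) via R3 from blue(d,b), blue(b,h)
round 1: derive flow(e) via R3 from blue(e,j), blue(j,a)
round 1: derive flow(g) via R3 from blue(g,e), blue(e,j)
round 1: derive flow(h) via R3 from blue(h,a), blue(a,h)
round 1: derive flow(i) via R3 from blue(i,e), blue(e,j)
round 1: derive flow(j) via R3 from blue(j,a), blue(a,h)

flow(a)
flow(b)
flow(d)
flow(e)
flow(g)
flow(h)
flow(i)
flow(j)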